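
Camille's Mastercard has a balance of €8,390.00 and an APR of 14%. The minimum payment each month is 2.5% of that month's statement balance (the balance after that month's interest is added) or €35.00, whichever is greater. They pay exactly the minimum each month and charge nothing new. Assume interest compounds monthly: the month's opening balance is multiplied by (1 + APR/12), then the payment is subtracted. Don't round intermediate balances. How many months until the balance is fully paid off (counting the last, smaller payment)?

Monthly rate r = 14%/12 = 1.16667% = 0.0116667.
While 2.5% of the post-interest balance exceeds €35.00, each month B ← (B·(1+r))·(1 − 0.025), i.e. B shrinks by the factor (1+r)·0.975 = 0.98638.
This holds for months 1–132. Entering month 133 the balance is €1,371.87; 2.5% of the post-interest balance is now below €35.00, so the flat €35.00 minimum applies from here.
From month 133 a fixed €35.00 at rate r clears €1,371.87 in 53 more payments. Total: 132 + 53 = 185 months.

185 months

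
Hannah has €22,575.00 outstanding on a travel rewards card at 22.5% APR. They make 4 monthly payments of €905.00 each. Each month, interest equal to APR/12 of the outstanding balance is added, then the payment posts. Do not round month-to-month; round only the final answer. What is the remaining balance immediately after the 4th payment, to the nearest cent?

Monthly rate r = 22.5%/12 = 1.875% = 0.01875.
Each month: B ← B·(1+r) − €905.00.
Month 1: interest €423.28; balance after payment €22,093.28.
Month 2: interest €414.25; balance after payment €21,602.53.
Month 3: interest €405.05; balance after payment €21,102.58.
Month 4: interest €395.67; balance after payment €20,593.25.

€20,593.25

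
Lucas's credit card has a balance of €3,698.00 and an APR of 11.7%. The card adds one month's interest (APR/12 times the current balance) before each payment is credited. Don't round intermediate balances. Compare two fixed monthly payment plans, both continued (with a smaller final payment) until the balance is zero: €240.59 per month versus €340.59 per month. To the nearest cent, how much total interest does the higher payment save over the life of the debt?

Monthly rate r = 11.7%/12 = 0.975% = 0.00975.
At €240.59/mo: n = ⌈−ln(1 − rB₀/P)/ln(1+r)⌉ = 17 payments (last €176.61); total interest = total paid − €3,698.00 = €328.05.
At €340.59/mo: 12 payments (last €181.70); total interest €230.19.
Interest saved = €328.05 − €230.19 = €97.86.

€97.86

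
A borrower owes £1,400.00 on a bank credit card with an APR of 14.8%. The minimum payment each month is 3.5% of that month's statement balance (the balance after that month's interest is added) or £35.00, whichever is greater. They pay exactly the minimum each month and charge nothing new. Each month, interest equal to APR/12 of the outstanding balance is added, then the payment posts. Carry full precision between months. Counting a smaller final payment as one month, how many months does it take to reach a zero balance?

Monthly rate r = 14.8%/12 = 1.23333% = 0.0123333.
While 3.5% of the post-interest balance exceeds £35.00, each month B ← (B·(1+r))·(1 − 0.035), i.e. B shrinks by the factor (1+r)·0.965 = 0.9769.
This holds for months 1–15. Entering month 16 the balance is £986.03; 3.5% of the post-interest balance is now below £35.00, so the flat £35.00 minimum applies from here.
From month 16 a fixed £35.00 at rate r clears £986.03 in 35 more payments. Total: 15 + 35 = 50 months.

50 months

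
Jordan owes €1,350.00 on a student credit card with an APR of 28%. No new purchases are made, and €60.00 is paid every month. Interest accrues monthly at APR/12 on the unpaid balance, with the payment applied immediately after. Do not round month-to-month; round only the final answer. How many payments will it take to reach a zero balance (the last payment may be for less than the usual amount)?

33 payments

Monthly rate r = 28%/12 = 2.33333% = 0.0233333.
Recurrence: B ← B·(1+r) − €60.00.
Month 1: interest €31.50; balance after payment €1,321.50.
Month 2: interest €30.84; balance after payment €1,292.34.
Closed form: n = −ln(1 − rB₀/P)/ln(1+r) = −ln(0.475)/ln(1.02333) ≈ 32.275, so the balance reaches zero during payment 33.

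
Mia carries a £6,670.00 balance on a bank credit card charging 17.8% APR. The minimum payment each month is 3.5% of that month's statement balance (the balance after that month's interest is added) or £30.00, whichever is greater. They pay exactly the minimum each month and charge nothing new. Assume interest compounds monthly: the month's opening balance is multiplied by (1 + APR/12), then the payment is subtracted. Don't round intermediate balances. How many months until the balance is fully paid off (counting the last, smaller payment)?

136 months

Monthly rate r = 17.8%/12 = 1.48333% = 0.0148333.
While 3.5% of the post-interest balance exceeds £30.00, each month B ← (B·(1+r))·(1 − 0.035), i.e. B shrinks by the factor (1+r)·0.965 = 0.97931.
This holds for months 1–99. Entering month 100 the balance is £842.18; 3.5% of the post-interest balance is now below £30.00, so the flat £30.00 minimum applies from here.
From month 100 a fixed £30.00 at rate r clears £842.18 in 37 more payments. Total: 99 + 37 = 136 months.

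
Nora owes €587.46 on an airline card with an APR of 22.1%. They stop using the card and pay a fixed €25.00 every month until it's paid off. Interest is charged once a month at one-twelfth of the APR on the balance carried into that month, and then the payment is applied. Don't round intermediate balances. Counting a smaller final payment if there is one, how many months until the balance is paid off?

Monthly rate r = 22.1%/12 = 1.84167% = 0.0184167.
Recurrence: B ← B·(1+r) − €25.00.
Month 1: interest €10.82; balance after payment €573.28.
Month 2: interest €10.56; balance after payment €558.84.
Closed form: n = −ln(1 − rB₀/P)/ln(1+r) = −ln(0.56724)/ln(1.01842) ≈ 31.069, so the balance reaches zero during payment 32.

32 payments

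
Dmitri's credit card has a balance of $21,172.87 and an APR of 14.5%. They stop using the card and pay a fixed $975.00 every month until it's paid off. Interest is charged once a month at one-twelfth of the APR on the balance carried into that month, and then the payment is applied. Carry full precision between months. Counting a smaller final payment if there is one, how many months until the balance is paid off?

Monthly rate r = 14.5%/12 = 1.20833% = 0.0120833.
Recurrence: B ← B·(1+r) − $975.00.
Month 1: interest $255.84; balance after payment $20,453.71.
Month 2: interest $247.15; balance after payment $19,725.86.
Closed form: n = −ln(1 − rB₀/P)/ln(1+r) = −ln(0.7376)/ln(1.01208) ≈ 25.340, so the balance reaches zero during payment 26.

26 payments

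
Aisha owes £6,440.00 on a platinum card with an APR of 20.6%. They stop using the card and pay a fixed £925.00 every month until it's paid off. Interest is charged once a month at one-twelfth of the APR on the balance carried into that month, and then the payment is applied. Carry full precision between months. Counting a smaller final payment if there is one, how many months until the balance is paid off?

8 months

Monthly rate r = 20.6%/12 = 1.71667% = 0.0171667.
Recurrence: B ← B·(1+r) − £925.00.
Month 1: interest £110.55; balance after payment £5,625.55.
Month 2: interest £96.57; balance after payment £4,797.13.
Closed form: n = −ln(1 − rB₀/P)/ln(1+r) = −ln(0.88048)/ln(1.01717) ≈ 7.478, so the balance reaches zero during payment 8.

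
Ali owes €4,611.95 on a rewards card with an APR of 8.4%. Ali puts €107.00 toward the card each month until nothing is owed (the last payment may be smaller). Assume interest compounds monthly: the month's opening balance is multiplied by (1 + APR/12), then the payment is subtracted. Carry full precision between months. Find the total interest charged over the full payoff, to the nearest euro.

€897

Monthly rate r = 8.4%/12 = 0.7% = 0.007.
Payoff takes n = ⌈−ln(1 − rB₀/P)/ln(1+r)⌉ = ⌈51.484⌉ = 52 payments; the last is €51.84.
Total paid = 51·€107.00 + €51.84 = €5,508.84.
Total interest = total paid − principal = €5,508.84 − €4,611.95 = €896.89.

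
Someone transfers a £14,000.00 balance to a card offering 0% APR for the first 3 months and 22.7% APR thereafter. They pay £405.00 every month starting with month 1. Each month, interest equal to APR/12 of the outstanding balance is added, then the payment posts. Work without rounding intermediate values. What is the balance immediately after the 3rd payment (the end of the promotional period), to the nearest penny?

£12,785.00

Promo months 1–3 at r₀ = 0%/12 = 0; months 4+ at r₁ = 22.7%/12 = 0.0189167.
After month 3 (no interest yet): B = £14,000.00 − 3·£405.00 = £12,785.00.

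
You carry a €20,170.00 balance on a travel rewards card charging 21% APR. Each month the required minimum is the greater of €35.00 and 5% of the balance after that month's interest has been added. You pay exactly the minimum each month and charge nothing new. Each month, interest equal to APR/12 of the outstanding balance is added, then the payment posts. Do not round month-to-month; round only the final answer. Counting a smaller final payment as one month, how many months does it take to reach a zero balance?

Monthly rate r = 21%/12 = 1.75% = 0.0175.
While 5% of the post-interest balance exceeds €35.00, each month B ← (B·(1+r))·(1 − 0.05), i.e. B shrinks by the factor (1+r)·0.95 = 0.96663.
This holds for months 1–100. Entering month 101 the balance is €676.87; 5% of the post-interest balance is now below €35.00, so the flat €35.00 minimum applies from here.
From month 101 a fixed €35.00 at rate r clears €676.87 in 24 more payments. Total: 100 + 24 = 124 months.

124 months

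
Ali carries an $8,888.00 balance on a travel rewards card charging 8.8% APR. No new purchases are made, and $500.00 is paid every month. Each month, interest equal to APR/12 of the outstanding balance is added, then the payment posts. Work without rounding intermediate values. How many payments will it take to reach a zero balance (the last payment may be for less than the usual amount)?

Monthly rate r = 8.8%/12 = 0.733333% = 0.00733333.
Recurrence: B ← B·(1+r) − $500.00.
Month 1: interest $65.18; balance after payment $8,453.18.
Month 2: interest $61.99; balance after payment $8,015.17.
Closed form: n = −ln(1 − rB₀/P)/ln(1+r) = −ln(0.86964)/ln(1.00733) ≈ 19.116, so the balance reaches zero during payment 20.

20 payments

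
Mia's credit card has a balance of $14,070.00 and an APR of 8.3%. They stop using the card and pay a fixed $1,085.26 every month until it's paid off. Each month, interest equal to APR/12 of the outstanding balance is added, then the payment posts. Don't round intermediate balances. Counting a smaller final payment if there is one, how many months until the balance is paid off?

14 payments

Monthly rate r = 8.3%/12 = 0.691667% = 0.00691667.
Recurrence: B ← B·(1+r) − $1,085.26.
Month 1: interest $97.32; balance after payment $13,082.06.
Month 2: interest $90.48; balance after payment $12,087.28.
Closed form: n = −ln(1 − rB₀/P)/ln(1+r) = −ln(0.91033)/ln(1.00692) ≈ 13.630, so the balance reaches zero during payment 14.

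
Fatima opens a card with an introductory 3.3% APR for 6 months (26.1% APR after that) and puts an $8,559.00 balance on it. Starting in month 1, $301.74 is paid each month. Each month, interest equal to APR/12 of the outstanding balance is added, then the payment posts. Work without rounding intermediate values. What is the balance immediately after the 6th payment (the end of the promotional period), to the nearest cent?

Promo months 1–6 at r₀ = 3.3%/12 = 0.00275; months 7+ at r₁ = 26.1%/12 = 0.02175.
After month 6: iterate B ← B·(1+r₀) − $301.74 for 6 months → $6,878.27.

$6,878.27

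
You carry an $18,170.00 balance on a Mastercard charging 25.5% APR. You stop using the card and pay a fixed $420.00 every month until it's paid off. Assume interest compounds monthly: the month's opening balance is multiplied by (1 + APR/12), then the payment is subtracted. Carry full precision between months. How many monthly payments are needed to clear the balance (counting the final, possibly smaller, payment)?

120 months

Monthly rate r = 25.5%/12 = 2.125% = 0.02125.
Recurrence: B ← B·(1+r) − $420.00.
Month 1: interest $386.11; balance after payment $18,136.11.
Month 2: interest $385.39; balance after payment $18,101.50.
Closed form: n = −ln(1 − rB₀/P)/ln(1+r) = −ln(0.080685)/ln(1.02125) ≈ 119.711, so the balance reaches zero during payment 120.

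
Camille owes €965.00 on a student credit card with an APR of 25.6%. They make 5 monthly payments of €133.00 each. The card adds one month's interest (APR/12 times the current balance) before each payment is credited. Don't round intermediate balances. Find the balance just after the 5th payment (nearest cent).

Monthly rate r = 25.6%/12 = 2.13333% = 0.0213333.
Each month: B ← B·(1+r) − €133.00.
Month 1: interest €20.59; balance after payment €852.59.
Month 2: interest €18.19; balance after payment €737.78.
Month 3: interest €15.74; balance after payment €620.51.
Month 4: interest €13.24; balance after payment €500.75.
Month 5: interest €10.68; balance after payment €378.43.

€378.43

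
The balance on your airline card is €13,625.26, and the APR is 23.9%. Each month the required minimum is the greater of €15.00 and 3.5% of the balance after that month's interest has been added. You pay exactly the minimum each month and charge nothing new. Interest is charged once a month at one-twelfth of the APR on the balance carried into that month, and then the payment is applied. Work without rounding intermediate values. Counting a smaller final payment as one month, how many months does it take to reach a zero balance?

Monthly rate r = 23.9%/12 = 1.99167% = 0.0199167.
While 3.5% of the post-interest balance exceeds €15.00, each month B ← (B·(1+r))·(1 − 0.035), i.e. B shrinks by the factor (1+r)·0.965 = 0.98422.
This holds for months 1–219. Entering month 220 the balance is €418.31; 3.5% of the post-interest balance is now below €15.00, so the flat €15.00 minimum applies from here.
From month 220 a fixed €15.00 at rate r clears €418.31 in 42 more payments. Total: 219 + 42 = 261 months.

261 months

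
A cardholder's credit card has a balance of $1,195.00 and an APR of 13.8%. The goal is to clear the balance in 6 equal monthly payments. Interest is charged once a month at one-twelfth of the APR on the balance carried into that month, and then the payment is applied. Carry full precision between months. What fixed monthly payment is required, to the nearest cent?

$207.26

Monthly rate r = 13.8%/12 = 1.15% = 0.0115.
Level-payment amortization: P = B₀·r / (1 − (1+r)^(−n)) = 1195.00·0.0115 / (1 − 1.0115^(−6)).
Denominator 1 − (1+r)^(−6) = 0.0663057649.
P = 13.7425 / 0.0663057649 ≈ 207.26.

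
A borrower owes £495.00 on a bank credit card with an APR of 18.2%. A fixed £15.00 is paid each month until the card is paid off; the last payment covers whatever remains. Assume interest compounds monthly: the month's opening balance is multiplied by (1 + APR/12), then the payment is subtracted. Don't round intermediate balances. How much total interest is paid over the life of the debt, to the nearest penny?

Monthly rate r = 18.2%/12 = 1.51667% = 0.0151667.
Payoff takes n = ⌈−ln(1 − rB₀/P)/ln(1+r)⌉ = ⌈46.114⌉ = 47 payments; the last is £1.72.
Total paid = 46·£15.00 + £1.72 = £691.72.
Total interest = total paid − principal = £691.72 − £495.00 = £196.72.

£196.72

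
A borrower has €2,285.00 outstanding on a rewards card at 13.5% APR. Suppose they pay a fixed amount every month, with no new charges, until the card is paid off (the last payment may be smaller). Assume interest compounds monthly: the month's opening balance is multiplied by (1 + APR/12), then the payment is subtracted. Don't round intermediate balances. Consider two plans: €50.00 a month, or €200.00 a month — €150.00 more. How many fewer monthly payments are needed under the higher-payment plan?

52 fewer payments

Monthly rate r = 13.5%/12 = 1.125% = 0.01125.
At €50.00/mo: n = ⌈−ln(1 − rB₀/P)/ln(1+r)⌉ = 65 payments (last €26.10); total interest = total paid − €2,285.00 = €941.10.
At €200.00/mo: 13 payments (last €59.75); total interest €174.75.
Payments saved = 65 − 13 = 52.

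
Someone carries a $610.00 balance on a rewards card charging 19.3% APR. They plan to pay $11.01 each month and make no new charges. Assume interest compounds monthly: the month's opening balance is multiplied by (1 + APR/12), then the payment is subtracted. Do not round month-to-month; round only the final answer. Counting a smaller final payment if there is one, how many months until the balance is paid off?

139 payments

Monthly rate r = 19.3%/12 = 1.60833% = 0.0160833.
Recurrence: B ← B·(1+r) − $11.01.
Month 1: interest $9.81; balance after payment $608.80.
Month 2: interest $9.79; balance after payment $607.58.
Closed form: n = −ln(1 − rB₀/P)/ln(1+r) = −ln(0.10892)/ln(1.01608) ≈ 138.961, so the balance reaches zero during payment 139.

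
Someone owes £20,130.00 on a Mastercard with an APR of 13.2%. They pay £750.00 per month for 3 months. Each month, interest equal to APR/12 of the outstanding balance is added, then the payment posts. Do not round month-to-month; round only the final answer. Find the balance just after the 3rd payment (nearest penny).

£18,526.78

Monthly rate r = 13.2%/12 = 1.1% = 0.011.
Each month: B ← B·(1+r) − £750.00.
Month 1: interest £221.43; balance after payment £19,601.43.
Month 2: interest £215.62; balance after payment £19,067.05.
Month 3: interest £209.74; balance after payment £18,526.78.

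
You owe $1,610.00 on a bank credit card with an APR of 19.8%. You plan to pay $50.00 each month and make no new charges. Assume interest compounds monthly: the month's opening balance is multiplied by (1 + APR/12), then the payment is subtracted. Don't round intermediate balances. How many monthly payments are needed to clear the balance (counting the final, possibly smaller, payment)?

Monthly rate r = 19.8%/12 = 1.65% = 0.0165.
Recurrence: B ← B·(1+r) − $50.00.
Month 1: interest $26.57; balance after payment $1,586.57.
Month 2: interest $26.18; balance after payment $1,562.74.
Closed form: n = −ln(1 − rB₀/P)/ln(1+r) = −ln(0.4687)/ln(1.0165) ≈ 46.305, so the balance reaches zero during payment 47.

47 payments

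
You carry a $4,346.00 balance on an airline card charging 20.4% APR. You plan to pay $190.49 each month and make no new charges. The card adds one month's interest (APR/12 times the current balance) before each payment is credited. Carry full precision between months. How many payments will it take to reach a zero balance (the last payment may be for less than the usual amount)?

30 months

Monthly rate r = 20.4%/12 = 1.7% = 0.017.
Recurrence: B ← B·(1+r) − $190.49.
Month 1: interest $73.88; balance after payment $4,229.39.
Month 2: interest $71.90; balance after payment $4,110.80.
Closed form: n = −ln(1 − rB₀/P)/ln(1+r) = −ln(0.61215)/ln(1.017) ≈ 29.114, so the balance reaches zero during payment 30.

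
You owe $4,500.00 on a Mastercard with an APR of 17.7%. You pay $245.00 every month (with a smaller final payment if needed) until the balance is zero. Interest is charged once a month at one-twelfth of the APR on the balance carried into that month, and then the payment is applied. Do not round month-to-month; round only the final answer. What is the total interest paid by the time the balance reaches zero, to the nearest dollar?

$787

Monthly rate r = 17.7%/12 = 1.475% = 0.01475.
Payoff takes n = ⌈−ln(1 − rB₀/P)/ln(1+r)⌉ = ⌈21.579⌉ = 22 payments; the last is $142.36.
Total paid = 21·$245.00 + $142.36 = $5,287.36.
Total interest = total paid − principal = $5,287.36 − $4,500.00 = $787.36.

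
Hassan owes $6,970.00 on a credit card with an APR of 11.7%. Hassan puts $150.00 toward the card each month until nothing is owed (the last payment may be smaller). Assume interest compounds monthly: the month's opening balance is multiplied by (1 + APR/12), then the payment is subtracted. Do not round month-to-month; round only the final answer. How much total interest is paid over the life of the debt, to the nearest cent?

Monthly rate r = 11.7%/12 = 0.975% = 0.00975.
Payoff takes n = ⌈−ln(1 − rB₀/P)/ln(1+r)⌉ = ⌈62.188⌉ = 63 payments; the last is $28.34.
Total paid = 62·$150.00 + $28.34 = $9,328.34.
Total interest = total paid − principal = $9,328.34 − $6,970.00 = $2,358.34.

$2,358.34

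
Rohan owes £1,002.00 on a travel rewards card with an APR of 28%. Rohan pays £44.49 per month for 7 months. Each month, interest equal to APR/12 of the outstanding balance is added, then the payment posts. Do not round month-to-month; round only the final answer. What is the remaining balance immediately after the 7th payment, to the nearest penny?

£843.47

Monthly rate r = 28%/12 = 2.33333% = 0.0233333.
Each month: B ← B·(1+r) − £44.49.
Month 1: interest £23.38; balance after payment £980.89.
Month 2: interest £22.89; balance after payment £959.29.
Month 3: interest £22.38; balance after payment £937.18.
Month 4: interest £21.87; balance after payment £914.56.
Month 5: interest £21.34; balance after payment £891.41.
Month 6: interest £20.80; balance after payment £867.72.
Month 7: interest £20.25; balance after payment £843.47.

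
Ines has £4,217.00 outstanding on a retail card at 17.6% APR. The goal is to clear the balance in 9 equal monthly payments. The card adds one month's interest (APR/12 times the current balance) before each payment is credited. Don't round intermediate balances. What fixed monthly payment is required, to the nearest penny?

£503.58

Monthly rate r = 17.6%/12 = 1.46667% = 0.0146667.
Level-payment amortization: P = B₀·r / (1 − (1+r)^(−n)) = 4217.00·0.0146667 / (1 − 1.01467^(−9)).
Denominator 1 − (1+r)^(−9) = 0.122818508.
P = 61.8493 / 0.122818508 ≈ 503.58.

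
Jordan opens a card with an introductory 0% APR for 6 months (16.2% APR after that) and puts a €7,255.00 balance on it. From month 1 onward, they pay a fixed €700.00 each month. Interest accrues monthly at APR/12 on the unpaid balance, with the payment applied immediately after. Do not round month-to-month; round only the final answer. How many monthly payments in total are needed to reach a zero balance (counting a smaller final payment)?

Promo months 1–6 at r₀ = 0%/12 = 0; months 7+ at r₁ = 16.2%/12 = 0.0135.
After month 6 (no interest yet): B = €7,255.00 − 6·€700.00 = €3,055.00.
Then at r₁ with €700.00/mo: n₂ = −ln(1 − r₁·B/P)/ln(1+r₁) ≈ 4.53 → 5 more payments.

11 payments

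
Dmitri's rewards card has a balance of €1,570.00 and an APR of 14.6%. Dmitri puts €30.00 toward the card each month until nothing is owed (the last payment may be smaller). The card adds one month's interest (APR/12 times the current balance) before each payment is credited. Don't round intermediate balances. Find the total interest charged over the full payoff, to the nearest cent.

Monthly rate r = 14.6%/12 = 1.21667% = 0.0121667.
Payoff takes n = ⌈−ln(1 − rB₀/P)/ln(1+r)⌉ = ⌈83.732⌉ = 84 payments; the last is €21.98.
Total paid = 83·€30.00 + €21.98 = €2,511.98.
Total interest = total paid − principal = €2,511.98 − €1,570.00 = €941.98.

€941.98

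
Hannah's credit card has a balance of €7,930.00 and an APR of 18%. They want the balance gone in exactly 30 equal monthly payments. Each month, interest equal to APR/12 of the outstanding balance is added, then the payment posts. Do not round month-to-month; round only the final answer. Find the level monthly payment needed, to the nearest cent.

Monthly rate r = 18%/12 = 1.5% = 0.015.
Level-payment amortization: P = B₀·r / (1 − (1+r)^(−n)) = 7930.00·0.015 / (1 − 1.015^(−30)).
Denominator 1 − (1+r)^(−30) = 0.36023757.
P = 118.95 / 0.36023757 ≈ 330.20.

€330.20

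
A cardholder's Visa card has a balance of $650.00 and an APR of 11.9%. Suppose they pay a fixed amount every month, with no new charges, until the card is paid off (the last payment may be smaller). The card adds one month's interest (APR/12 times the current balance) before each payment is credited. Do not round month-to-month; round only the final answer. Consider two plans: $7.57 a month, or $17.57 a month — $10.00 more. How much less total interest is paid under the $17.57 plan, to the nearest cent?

$649.21

Monthly rate r = 11.9%/12 = 0.991667% = 0.00991667.
At $7.57/mo: n = ⌈−ln(1 − rB₀/P)/ln(1+r)⌉ = 194 payments (last $2.05); total interest = total paid − $650.00 = $813.06.
At $17.57/mo: 47 payments (last $5.63); total interest $163.85.
Interest saved = $813.06 − $163.85 = $649.21.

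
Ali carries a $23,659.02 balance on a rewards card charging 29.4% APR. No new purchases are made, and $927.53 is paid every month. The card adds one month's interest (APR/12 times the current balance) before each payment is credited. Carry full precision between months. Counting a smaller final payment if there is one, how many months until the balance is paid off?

Monthly rate r = 29.4%/12 = 2.45% = 0.0245.
Recurrence: B ← B·(1+r) − $927.53.
Month 1: interest $579.65; balance after payment $23,311.14.
Month 2: interest $571.12; balance after payment $22,954.73.
Closed form: n = −ln(1 − rB₀/P)/ln(1+r) = −ln(0.37506)/ln(1.0245) ≈ 40.515, so the balance reaches zero during payment 41.

41 months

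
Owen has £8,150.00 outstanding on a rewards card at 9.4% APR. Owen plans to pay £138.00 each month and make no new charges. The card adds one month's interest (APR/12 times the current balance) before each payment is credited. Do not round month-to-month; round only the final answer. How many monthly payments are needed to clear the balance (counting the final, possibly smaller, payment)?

Monthly rate r = 9.4%/12 = 0.783333% = 0.00783333.
Recurrence: B ← B·(1+r) − £138.00.
Month 1: interest £63.84; balance after payment £8,075.84.
Month 2: interest £63.26; balance after payment £8,001.10.
Closed form: n = −ln(1 − rB₀/P)/ln(1+r) = −ln(0.53738)/ln(1.00783) ≈ 79.593, so the balance reaches zero during payment 80.

80 payments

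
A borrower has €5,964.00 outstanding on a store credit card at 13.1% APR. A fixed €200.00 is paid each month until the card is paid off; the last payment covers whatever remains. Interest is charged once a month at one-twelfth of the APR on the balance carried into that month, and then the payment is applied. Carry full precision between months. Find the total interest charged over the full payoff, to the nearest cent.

Monthly rate r = 13.1%/12 = 1.09167% = 0.0109167.
Payoff takes n = ⌈−ln(1 − rB₀/P)/ln(1+r)⌉ = ⌈36.273⌉ = 37 payments; the last is €54.83.
Total paid = 36·€200.00 + €54.83 = €7,254.83.
Total interest = total paid − principal = €7,254.83 − €5,964.00 = €1,290.83.

€1,290.83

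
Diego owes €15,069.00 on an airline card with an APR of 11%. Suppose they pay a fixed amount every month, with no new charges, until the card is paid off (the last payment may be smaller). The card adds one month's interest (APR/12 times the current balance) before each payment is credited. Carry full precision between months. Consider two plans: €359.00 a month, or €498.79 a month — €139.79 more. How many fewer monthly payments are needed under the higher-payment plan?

18 fewer payments

Monthly rate r = 11%/12 = 0.916667% = 0.00916667.
At €359.00/mo: n = ⌈−ln(1 − rB₀/P)/ln(1+r)⌉ = 54 payments (last €84.46); total interest = total paid − €15,069.00 = €4,042.46.
At €498.79/mo: 36 payments (last €267.57); total interest €2,656.22.
Payments saved = 54 − 36 = 18.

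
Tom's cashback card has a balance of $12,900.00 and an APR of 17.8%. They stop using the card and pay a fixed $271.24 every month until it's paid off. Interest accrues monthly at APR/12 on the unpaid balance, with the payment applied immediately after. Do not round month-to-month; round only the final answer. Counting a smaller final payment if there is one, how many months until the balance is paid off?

84 months

Monthly rate r = 17.8%/12 = 1.48333% = 0.0148333.
Recurrence: B ← B·(1+r) − $271.24.
Month 1: interest $191.35; balance after payment $12,820.11.
Month 2: interest $190.16; balance after payment $12,739.03.
Closed form: n = −ln(1 − rB₀/P)/ln(1+r) = −ln(0.29454)/ln(1.01483) ≈ 83.016, so the balance reaches zero during payment 84.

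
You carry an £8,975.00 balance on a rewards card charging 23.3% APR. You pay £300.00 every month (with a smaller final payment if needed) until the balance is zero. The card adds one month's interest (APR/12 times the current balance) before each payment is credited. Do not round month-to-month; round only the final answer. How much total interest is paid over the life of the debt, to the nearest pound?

Monthly rate r = 23.3%/12 = 1.94167% = 0.0194167.
Payoff takes n = ⌈−ln(1 − rB₀/P)/ln(1+r)⌉ = ⌈45.220⌉ = 46 payments; the last is £66.44.
Total paid = 45·£300.00 + £66.44 = £13,566.44.
Total interest = total paid − principal = £13,566.44 − £8,975.00 = £4,591.44.

£4,591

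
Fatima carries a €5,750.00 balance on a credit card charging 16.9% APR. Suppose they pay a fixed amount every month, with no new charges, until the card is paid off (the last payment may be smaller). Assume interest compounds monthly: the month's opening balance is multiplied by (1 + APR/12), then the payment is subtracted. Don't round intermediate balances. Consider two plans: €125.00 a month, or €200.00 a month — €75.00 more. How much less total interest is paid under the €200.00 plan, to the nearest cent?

Monthly rate r = 16.9%/12 = 1.40833% = 0.0140833.
At €125.00/mo: n = ⌈−ln(1 − rB₀/P)/ln(1+r)⌉ = 75 payments (last €78.45); total interest = total paid − €5,750.00 = €3,578.45.
At €200.00/mo: 38 payments (last €22.60); total interest €1,672.60.
Interest saved = €3,578.45 − €1,672.60 = €1,905.85.

€1,905.85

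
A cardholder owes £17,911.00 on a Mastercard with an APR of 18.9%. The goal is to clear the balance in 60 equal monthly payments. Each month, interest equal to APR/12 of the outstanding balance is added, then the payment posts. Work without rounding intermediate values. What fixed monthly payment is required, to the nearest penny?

Monthly rate r = 18.9%/12 = 1.575% = 0.01575.
Level-payment amortization: P = B₀·r / (1 − (1+r)^(−n)) = 17911.00·0.01575 / (1 − 1.01575^(−60)).
Denominator 1 − (1+r)^(−60) = 0.608447375.
P = 282.098 / 0.608447375 ≈ 463.64.

£463.64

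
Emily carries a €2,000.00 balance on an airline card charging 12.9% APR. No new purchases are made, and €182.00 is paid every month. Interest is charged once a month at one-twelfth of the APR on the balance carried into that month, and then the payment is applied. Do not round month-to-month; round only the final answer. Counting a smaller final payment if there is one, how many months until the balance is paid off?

12 payments

Monthly rate r = 12.9%/12 = 1.075% = 0.01075.
Recurrence: B ← B·(1+r) − €182.00.
Month 1: interest €21.50; balance after payment €1,839.50.
Month 2: interest €19.77; balance after payment €1,677.27.
Closed form: n = −ln(1 − rB₀/P)/ln(1+r) = −ln(0.88187)/ln(1.01075) ≈ 11.757, so the balance reaches zero during payment 12.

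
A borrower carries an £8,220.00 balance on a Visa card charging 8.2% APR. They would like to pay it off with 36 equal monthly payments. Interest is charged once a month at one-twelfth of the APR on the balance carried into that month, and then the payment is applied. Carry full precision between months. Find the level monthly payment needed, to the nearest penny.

Monthly rate r = 8.2%/12 = 0.683333% = 0.00683333.
Level-payment amortization: P = B₀·r / (1 − (1+r)^(−n)) = 8220.00·0.00683333 / (1 − 1.00683^(−36)).
Denominator 1 − (1+r)^(−36) = 0.217423274.
P = 56.17 / 0.217423274 ≈ 258.34.

£258.34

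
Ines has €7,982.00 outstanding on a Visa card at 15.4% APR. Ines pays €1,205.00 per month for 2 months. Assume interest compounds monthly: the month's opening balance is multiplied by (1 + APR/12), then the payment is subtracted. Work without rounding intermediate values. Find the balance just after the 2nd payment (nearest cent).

Monthly rate r = 15.4%/12 = 1.28333% = 0.0128333.
Each month: B ← B·(1+r) − €1,205.00.
Month 1: interest €102.44; balance after payment €6,879.44.
Month 2: interest €88.29; balance after payment €5,762.72.

€5,762.72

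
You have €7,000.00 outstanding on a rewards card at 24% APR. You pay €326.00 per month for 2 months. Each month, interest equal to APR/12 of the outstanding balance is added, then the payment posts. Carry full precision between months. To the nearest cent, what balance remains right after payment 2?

€6,624.28

Monthly rate r = 24%/12 = 2% = 0.02.
Each month: B ← B·(1+r) − €326.00.
Month 1: interest €140.00; balance after payment €6,814.00.
Month 2: interest €136.28; balance after payment €6,624.28.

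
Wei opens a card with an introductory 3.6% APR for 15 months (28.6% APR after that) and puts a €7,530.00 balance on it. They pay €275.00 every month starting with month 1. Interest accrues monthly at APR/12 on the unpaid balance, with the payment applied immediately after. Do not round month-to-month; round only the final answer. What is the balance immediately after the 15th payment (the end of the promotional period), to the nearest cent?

€3,663.30

Promo months 1–15 at r₀ = 3.6%/12 = 0.003; months 16+ at r₁ = 28.6%/12 = 0.0238333.
After month 15: iterate B ← B·(1+r₀) − €275.00 for 15 months → €3,663.30.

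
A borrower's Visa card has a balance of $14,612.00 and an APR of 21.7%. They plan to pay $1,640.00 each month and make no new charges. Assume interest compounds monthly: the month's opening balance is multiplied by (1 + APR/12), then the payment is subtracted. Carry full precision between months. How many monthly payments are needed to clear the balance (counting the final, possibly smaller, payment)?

10 payments

Monthly rate r = 21.7%/12 = 1.80833% = 0.0180833.
Recurrence: B ← B·(1+r) − $1,640.00.
Month 1: interest $264.23; balance after payment $13,236.23.
Month 2: interest $239.36; balance after payment $11,835.59.
Closed form: n = −ln(1 − rB₀/P)/ln(1+r) = −ln(0.83888)/ln(1.01808) ≈ 9.803, so the balance reaches zero during payment 10.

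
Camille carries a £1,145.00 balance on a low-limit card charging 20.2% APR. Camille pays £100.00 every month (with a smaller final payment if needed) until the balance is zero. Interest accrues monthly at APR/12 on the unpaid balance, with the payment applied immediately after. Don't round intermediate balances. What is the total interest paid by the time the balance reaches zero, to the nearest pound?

Monthly rate r = 20.2%/12 = 1.68333% = 0.0168333.
Payoff takes n = ⌈−ln(1 − rB₀/P)/ln(1+r)⌉ = ⌈12.826⌉ = 13 payments; the last is £82.75.
Total paid = 12·£100.00 + £82.75 = £1,282.75.
Total interest = total paid − principal = £1,282.75 − £1,145.00 = £137.75.

£138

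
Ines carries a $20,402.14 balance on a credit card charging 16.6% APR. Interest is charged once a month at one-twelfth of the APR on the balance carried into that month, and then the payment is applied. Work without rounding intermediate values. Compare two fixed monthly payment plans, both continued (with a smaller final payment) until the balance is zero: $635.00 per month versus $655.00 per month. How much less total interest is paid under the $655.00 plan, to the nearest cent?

Monthly rate r = 16.6%/12 = 1.38333% = 0.0138333.
At $635.00/mo: n = ⌈−ln(1 − rB₀/P)/ln(1+r)⌉ = 43 payments (last $499.43); total interest = total paid − $20,402.14 = $6,767.29.
At $655.00/mo: 42 payments (last $18.86); total interest $6,471.72.
Interest saved = $6,767.29 − $6,471.72 = $295.57.

$295.57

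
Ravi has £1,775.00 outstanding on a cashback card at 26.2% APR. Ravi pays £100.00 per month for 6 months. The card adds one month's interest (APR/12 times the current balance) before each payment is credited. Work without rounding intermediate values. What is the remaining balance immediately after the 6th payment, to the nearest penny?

Monthly rate r = 26.2%/12 = 2.18333% = 0.0218333.
Each month: B ← B·(1+r) − £100.00.
Month 1: interest £38.75; balance after payment £1,713.75.
Month 2: interest £37.42; balance after payment £1,651.17.
Month 3: interest £36.05; balance after payment £1,587.22.
Month 4: interest £34.65; balance after payment £1,521.88.
Month 5: interest £33.23; balance after payment £1,455.10.
Month 6: interest £31.77; balance after payment £1,386.87.

£1,386.87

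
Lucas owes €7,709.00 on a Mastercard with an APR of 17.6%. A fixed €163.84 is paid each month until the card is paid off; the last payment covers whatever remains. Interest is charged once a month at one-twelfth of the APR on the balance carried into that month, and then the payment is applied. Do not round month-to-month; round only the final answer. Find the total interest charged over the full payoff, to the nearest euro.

€5,474

Monthly rate r = 17.6%/12 = 1.46667% = 0.0146667.
Payoff takes n = ⌈−ln(1 − rB₀/P)/ln(1+r)⌉ = ⌈80.459⌉ = 81 payments; the last is €75.47.
Total paid = 80·€163.84 + €75.47 = €13,182.67.
Total interest = total paid − principal = €13,182.67 − €7,709.00 = €5,473.67.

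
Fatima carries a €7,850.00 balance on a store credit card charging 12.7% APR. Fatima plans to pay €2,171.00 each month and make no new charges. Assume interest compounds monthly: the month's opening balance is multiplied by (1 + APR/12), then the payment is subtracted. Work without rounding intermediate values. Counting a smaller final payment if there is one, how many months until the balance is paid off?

4 months

Monthly rate r = 12.7%/12 = 1.05833% = 0.0105833.
Recurrence: B ← B·(1+r) − €2,171.00.
Month 1: interest €83.08; balance after payment €5,762.08.
Month 2: interest €60.98; balance after payment €3,652.06.
Month 3: interest €38.65; balance after payment €1,519.71.
Month 4: interest €16.08; balance after payment €0.00.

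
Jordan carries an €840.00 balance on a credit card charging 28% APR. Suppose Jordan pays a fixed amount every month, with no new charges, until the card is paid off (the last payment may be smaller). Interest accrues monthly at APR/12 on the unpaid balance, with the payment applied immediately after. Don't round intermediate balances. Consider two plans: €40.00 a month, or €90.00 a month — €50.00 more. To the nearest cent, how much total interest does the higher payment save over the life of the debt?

Monthly rate r = 28%/12 = 2.33333% = 0.0233333.
At €40.00/mo: n = ⌈−ln(1 − rB₀/P)/ln(1+r)⌉ = 30 payments (last €7.79); total interest = total paid − €840.00 = €327.79.
At €90.00/mo: 11 payments (last €58.62); total interest €118.62.
Interest saved = €327.79 − €118.62 = €209.17.

€209.17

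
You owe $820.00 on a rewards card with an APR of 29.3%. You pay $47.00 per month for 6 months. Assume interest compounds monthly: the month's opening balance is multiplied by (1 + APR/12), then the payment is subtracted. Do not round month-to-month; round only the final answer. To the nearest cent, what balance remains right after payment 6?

Monthly rate r = 29.3%/12 = 2.44167% = 0.0244167.
Each month: B ← B·(1+r) − $47.00.
Month 1: interest $20.02; balance after payment $793.02.
Month 2: interest $19.36; balance after payment $765.38.
Month 3: interest $18.69; balance after payment $737.07.
Month 4: interest $18.00; balance after payment $708.07.
Month 5: interest $17.29; balance after payment $678.36.
Month 6: interest $16.56; balance after payment $647.92.

$647.92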